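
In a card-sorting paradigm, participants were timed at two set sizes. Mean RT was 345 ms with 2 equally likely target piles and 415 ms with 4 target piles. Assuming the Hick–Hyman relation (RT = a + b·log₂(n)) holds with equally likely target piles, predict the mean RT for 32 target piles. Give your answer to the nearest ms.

With log₂ n on the abscissa the relation is linear; from the two conditions:
  b = (415 − 345) / (log₂ 4 − log₂ 2) = 70 / (2 − 1) = 70 ms/bit
  a = 345 − 70 × 1 = 275 ms
Then RT(32) = 275 + 70 × log₂ 32 = 275 + 70 × 5 ≈ 625.000 ms.

625 ms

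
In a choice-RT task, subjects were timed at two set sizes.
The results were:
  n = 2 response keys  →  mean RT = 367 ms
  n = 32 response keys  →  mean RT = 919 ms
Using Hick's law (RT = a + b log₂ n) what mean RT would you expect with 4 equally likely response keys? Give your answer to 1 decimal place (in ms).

With log₂ n on the abscissa the relation is linear; from the two conditions:
  b = (919 − 367) / (log₂ 32 − log₂ 2) = 552 / (5 − 1) = 138.000 ms/bit
  a = 367 − 138.000 × 1 = 229.000 ms
Then RT(4) = 229.000 + 138.000 × log₂ 4 = 229.000 + 138.000 × 2 ≈ 505.000 ms.

505.0 ms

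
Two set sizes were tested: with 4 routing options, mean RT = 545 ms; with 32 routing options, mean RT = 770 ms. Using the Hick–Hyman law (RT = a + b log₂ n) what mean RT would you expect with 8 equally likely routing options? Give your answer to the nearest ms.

620 ms

With log₂ n on the abscissa the relation is linear; from the two conditions:
  b = (770 − 545) / (log₂ 32 − log₂ 4) = 225 / (5 − 2) = 75 ms/bit
  a = 545 − 75 × 2 = 395 ms
Then RT(8) = 395 + 75 × log₂ 8 = 395 + 75 × 3 ≈ 620.000 ms.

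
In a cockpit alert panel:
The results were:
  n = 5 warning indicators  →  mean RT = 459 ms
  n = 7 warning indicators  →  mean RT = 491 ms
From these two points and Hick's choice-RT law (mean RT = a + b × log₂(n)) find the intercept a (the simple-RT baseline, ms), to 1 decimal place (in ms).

305.9 ms

Slope: b = (491 − 459) / (log₂ 7 − log₂ 5) = 32/0.4854 = 65.921 ms/bit.
a = RT₁ − b·log₂ n₁ = 459 − 65.921 × 2.3219 = 305.935 ms.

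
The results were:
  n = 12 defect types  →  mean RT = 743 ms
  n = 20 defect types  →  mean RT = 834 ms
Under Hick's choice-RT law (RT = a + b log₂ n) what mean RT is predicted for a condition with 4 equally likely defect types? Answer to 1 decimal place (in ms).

Solve the two-equation system in a and b:
  b = (834 − 743) / (log₂ 20 − log₂ 12) = 91 / (4.3219 − 3.5850) = 123.479 ms/bit
  a = 743 − 123.479 × 3.5850 = 300.331 ms
Then RT(4) = 300.331 + 123.479 × log₂ 4 = 300.331 + 123.479 × 2 ≈ 547.290 ms.

547.3 ms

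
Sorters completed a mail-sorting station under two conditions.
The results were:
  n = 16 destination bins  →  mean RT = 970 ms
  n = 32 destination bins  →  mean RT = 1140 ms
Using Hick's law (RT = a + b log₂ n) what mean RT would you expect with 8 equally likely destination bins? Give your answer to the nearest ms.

With log₂ n on the abscissa the relation is linear; from the two conditions:
  b = (1140 − 970) / (log₂ 32 − log₂ 16) = 170 / (5 − 4) = 170 ms/bit
  a = 970 − 170 × 4 = 290 ms
Then RT(8) = 290 + 170 × log₂ 8 = 290 + 170 × 3 ≈ 800.000 ms.

800 ms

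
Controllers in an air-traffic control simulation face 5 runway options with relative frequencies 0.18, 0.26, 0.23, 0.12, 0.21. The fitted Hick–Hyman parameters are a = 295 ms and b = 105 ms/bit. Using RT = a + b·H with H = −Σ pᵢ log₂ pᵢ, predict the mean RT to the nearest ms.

H = 0.18·log₂(1/0.18) + 0.26·log₂(1/0.26) + 0.23·log₂(1/0.23) + 0.12·log₂(1/0.12) + 0.21·log₂(1/0.21) = 2.2782 bits.
RT = 295 + 105 × 2.2782 = 534.21 ms.

534 ms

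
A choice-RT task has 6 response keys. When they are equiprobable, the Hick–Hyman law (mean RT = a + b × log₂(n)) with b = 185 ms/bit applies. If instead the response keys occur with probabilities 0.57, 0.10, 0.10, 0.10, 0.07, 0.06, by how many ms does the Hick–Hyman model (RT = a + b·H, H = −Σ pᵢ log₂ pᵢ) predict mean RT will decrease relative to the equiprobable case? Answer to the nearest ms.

Equiprobable entropy H₀ = log₂ 6 = 2.5850 bits.
Skewed entropy H = −Σ pᵢ log₂ pᵢ = 1.9709 bits.
ΔRT = b·(H₀ − H) = 185 × 0.6140 = 113.60 ms.

114 ms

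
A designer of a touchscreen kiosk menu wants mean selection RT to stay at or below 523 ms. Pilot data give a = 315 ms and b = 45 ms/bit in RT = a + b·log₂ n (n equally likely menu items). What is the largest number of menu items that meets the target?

Information budget: (523 − 315)/45 = 4.6222 bits, so n ≤ 2^4.6222 = 24.628 → at most 24.

24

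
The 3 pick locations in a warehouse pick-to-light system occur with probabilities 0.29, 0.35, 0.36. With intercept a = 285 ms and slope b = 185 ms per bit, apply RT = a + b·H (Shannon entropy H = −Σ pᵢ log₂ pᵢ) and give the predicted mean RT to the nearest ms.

577 ms

Entropy contributions −pᵢ log₂ pᵢ: 0.5179, 0.5301, 0.5306; sum H = 1.5786 bits.
RT = a + bH = 285 + 185·1.5786 = 577.04 ms.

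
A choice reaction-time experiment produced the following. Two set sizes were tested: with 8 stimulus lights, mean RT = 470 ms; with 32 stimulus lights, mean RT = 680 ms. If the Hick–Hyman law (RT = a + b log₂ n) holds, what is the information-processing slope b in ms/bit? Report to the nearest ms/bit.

105 ms/bit

The slope on a log₂ axis is (680 − 470) / (5 − 3) = 105 ms/bit.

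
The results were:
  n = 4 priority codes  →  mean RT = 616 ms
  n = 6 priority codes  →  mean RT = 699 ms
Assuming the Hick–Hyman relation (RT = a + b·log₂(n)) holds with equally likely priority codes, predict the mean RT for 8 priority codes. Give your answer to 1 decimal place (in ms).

757.9 ms

Fit slope and intercept:
  b = (699 − 616) / (log₂ 6 − log₂ 4) = 83 / (2.5850 − 2) = 141.889 ms/bit
  a = 616 − 141.889 × 2 = 332.221 ms
Then RT(8) = 332.221 + 141.889 × log₂ 8 = 332.221 + 141.889 × 3 ≈ 757.889 ms.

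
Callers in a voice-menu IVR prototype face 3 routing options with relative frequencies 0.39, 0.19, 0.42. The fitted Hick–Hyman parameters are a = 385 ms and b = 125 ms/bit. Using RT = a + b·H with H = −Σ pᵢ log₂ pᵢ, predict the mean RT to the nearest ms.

H = 0.39·log₂(1/0.39) + 0.19·log₂(1/0.19) + 0.42·log₂(1/0.42) = 1.5107 bits.
RT = 385 + 125 × 1.5107 = 573.83 ms.

574 ms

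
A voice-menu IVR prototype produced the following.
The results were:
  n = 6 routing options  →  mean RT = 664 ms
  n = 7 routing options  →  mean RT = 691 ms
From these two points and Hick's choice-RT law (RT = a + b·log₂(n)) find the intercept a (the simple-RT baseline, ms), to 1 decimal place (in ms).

350.2 ms

b = (RT₂ − RT₁)/(log₂ n₂ − log₂ n₁) = (691 − 664)/(2.8074 − 2.5850) = 121.407 ms/bit.
a = RT₁ − b·log₂ n₁ = 664 − 121.407 × 2.5850 = 350.167 ms.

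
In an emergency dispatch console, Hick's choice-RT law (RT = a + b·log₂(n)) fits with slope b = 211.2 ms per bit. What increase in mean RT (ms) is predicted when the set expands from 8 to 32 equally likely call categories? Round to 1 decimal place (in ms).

Only the slope matters, since a is common to both: ΔRT = b·log₂(n₂/n₁).
log₂(32) − log₂(8) = log₂(32/8) = log₂(4) = 2.
ΔRT = 211.2 × 2.0000 = 422.400 ms.

422.4 ms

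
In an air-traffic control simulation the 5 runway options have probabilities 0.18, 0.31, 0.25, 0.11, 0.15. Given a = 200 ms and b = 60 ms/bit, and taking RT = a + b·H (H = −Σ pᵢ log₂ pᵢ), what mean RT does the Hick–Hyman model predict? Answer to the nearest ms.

334 ms

H = 0.18·log₂(1/0.18) + 0.31·log₂(1/0.31) + 0.25·log₂(1/0.25) + 0.11·log₂(1/0.11) + 0.15·log₂(1/0.15) = 2.2299 bits.
RT = 200 + 60 × 2.2299 = 333.80 ms.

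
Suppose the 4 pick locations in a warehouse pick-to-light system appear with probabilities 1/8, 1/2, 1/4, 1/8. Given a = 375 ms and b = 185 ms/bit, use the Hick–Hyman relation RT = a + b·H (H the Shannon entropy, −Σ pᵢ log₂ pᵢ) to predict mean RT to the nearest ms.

H = −Σ pᵢ log₂ pᵢ = 0.125·3 + 0.5·1 + 0.25·2 + 0.125·3 = 1.750 bits.
RT = 375 + 185 × 1.750 = 698.75 ms.

699 ms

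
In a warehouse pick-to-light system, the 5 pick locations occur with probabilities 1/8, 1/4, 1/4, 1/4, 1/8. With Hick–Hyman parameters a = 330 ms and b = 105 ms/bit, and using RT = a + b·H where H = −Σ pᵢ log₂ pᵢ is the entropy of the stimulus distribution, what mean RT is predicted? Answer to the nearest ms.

566 ms

Each term −pᵢ log₂ pᵢ: 0.125·3 + 0.25·2 + 0.25·2 + 0.25·2 + 0.125·3; summed, H = 2.250 bits.
Mean RT = a + bH = 330 + 105·2.250 = 566.25 ms.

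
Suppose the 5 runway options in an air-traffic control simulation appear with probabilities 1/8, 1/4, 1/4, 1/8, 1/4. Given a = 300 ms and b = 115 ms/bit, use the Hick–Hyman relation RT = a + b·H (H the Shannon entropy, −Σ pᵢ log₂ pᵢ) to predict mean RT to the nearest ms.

559 ms

Each term −pᵢ log₂ pᵢ: 0.125·3 + 0.25·2 + 0.25·2 + 0.125·3 + 0.25·2; summed, H = 2.250 bits.
Mean RT = a + bH = 300 + 115·2.250 = 558.75 ms.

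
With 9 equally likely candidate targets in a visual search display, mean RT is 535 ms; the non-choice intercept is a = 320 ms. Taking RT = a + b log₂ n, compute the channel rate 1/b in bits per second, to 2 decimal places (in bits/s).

14.74 bits/s

b = (535 − 320)/log₂ 9 = 215/3.1699 = 67.825 ms per bit = 0.06782 s/bit; the reciprocal is 14.744 bits/s.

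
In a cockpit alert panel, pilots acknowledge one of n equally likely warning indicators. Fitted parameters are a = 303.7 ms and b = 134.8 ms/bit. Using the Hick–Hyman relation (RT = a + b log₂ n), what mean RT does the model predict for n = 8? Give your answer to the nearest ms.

708 ms

log₂(8) = 3 bits, so RT = 303.7 + 134.8 × 3 ≈ 708.100 ms.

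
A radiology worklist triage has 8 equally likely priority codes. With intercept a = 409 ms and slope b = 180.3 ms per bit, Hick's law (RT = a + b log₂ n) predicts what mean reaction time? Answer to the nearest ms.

log₂(8) = 3 bits, so RT = 409 + 180.3 × 3 ≈ 949.900 ms.

950 ms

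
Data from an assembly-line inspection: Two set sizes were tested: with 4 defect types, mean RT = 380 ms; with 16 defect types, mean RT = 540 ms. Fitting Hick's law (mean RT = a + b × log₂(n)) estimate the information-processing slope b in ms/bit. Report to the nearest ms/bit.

The slope on a log₂ axis is (540 − 380) / (4 − 2) = 80 ms/bit.

80 ms/bit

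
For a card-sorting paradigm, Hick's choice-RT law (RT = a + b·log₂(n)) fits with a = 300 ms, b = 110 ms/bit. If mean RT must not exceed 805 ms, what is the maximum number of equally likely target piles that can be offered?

Set 300 + 110·log₂ n ≤ 805 → log₂ n ≤ (805 − 300)/110 = 4.5909.
So n ≤ 2^4.5909 = 24.099; the largest integer n is 24.

24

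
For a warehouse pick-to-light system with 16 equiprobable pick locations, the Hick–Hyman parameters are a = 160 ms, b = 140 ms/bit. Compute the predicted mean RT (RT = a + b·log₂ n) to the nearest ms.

720 ms

log₂(16) = 4 bits, so RT = 160 + 140 × 4 ≈ 720.000 ms.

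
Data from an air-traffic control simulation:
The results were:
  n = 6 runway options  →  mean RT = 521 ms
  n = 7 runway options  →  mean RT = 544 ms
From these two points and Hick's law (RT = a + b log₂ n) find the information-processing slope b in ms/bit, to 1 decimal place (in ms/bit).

The slope on a log₂ axis is (544 − 521) / (2.8074 − 2.5850) = 103.421 ms/bit.

103.4 ms/bit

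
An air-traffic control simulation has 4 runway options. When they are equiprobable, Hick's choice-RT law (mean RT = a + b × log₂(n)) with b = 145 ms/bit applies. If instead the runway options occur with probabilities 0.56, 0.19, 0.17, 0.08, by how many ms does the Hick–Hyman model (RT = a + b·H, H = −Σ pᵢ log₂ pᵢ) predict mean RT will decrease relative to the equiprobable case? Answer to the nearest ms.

The RT saving is b·ΔH. Equiprobable H₀ = log₂(4) = 2.0000 bits; with the given probabilities H = 1.6498 bits.
b·(H₀ − H) = 145 × (2.0000 − 1.6498) = 50.78 ms.

51 ms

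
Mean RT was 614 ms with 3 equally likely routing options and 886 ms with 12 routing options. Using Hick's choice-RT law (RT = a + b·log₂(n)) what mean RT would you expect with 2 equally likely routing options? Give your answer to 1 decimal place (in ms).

534.4 ms

RT is linear in log₂ n, so two points fix the line:
  b = (886 − 614) / (log₂ 12 − log₂ 3) = 272 / (3.5850 − 1.5850) = 136.000 ms/bit
  a = 614 − 136.000 × 1.5850 = 398.445 ms
Then RT(2) = 398.445 + 136.000 × log₂ 2 = 398.445 + 136.000 × 1 ≈ 534.445 ms.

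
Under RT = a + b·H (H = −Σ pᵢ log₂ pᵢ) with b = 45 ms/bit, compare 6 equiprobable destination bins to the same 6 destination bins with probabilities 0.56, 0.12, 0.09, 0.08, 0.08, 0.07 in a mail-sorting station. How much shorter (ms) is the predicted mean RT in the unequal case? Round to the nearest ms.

26 ms

The RT saving is b·ΔH. Equiprobable H₀ = log₂(6) = 2.5850 bits; with the given probabilities H = 1.9997 bits.
b·(H₀ − H) = 45 × (2.5850 − 1.9997) = 26.34 ms.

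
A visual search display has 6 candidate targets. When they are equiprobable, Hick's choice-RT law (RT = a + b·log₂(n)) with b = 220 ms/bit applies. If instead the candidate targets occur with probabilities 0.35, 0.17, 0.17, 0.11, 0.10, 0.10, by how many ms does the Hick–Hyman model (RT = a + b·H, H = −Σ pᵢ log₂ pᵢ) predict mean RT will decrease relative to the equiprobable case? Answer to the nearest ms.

38 ms

The RT saving is b·ΔH. Equiprobable H₀ = log₂(6) = 2.5850 bits; with the given probabilities H = 2.4139 bits.
b·(H₀ − H) = 220 × (2.5850 − 2.4139) = 37.62 ms.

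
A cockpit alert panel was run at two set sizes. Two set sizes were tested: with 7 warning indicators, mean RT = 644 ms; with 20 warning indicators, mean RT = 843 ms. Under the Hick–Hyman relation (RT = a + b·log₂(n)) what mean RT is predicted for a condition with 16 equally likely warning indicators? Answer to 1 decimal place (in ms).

Solve the two-equation system in a and b:
  b = (843 − 644) / (log₂ 20 − log₂ 7) = 199 / (4.3219 − 2.8074) = 131.390 ms/bit
  a = 644 − 131.390 × 2.8074 = 275.141 ms
Then RT(16) = 275.141 + 131.390 × log₂ 16 = 275.141 + 131.390 × 4 ≈ 800.702 ms.

800.7 ms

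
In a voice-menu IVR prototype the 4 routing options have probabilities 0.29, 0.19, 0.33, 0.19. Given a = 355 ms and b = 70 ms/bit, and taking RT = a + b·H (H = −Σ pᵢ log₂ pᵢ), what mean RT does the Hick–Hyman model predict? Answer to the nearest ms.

Entropy contributions −pᵢ log₂ pᵢ: 0.5179, 0.4552, 0.5278, 0.4552; sum H = 1.9562 bits.
RT = a + bH = 355 + 70·1.9562 = 491.93 ms.

492 ms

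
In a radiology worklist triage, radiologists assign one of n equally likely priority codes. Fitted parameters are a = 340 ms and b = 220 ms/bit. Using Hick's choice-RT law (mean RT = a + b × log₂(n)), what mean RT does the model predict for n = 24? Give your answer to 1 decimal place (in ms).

log₂(24) = 4.5850 bits, so RT = 340 + 220 × 4.5850 ≈ 1348.692 ms.

1348.7 ms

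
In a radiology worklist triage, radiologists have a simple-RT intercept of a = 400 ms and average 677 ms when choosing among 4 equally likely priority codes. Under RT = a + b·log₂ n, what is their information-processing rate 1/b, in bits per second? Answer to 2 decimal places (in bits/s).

Choice component = 677 − 400 = 277 ms over log₂(4) = 2 bits.
b = 277 / 2 = 138.500 ms/bit, so 1/b = 7.220 bits/s.

7.22 bits/s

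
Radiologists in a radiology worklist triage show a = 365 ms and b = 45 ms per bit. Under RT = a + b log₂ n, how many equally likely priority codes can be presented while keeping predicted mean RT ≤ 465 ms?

Information budget: (465 − 365)/45 = 2.2222 bits, so n ≤ 2^2.2222 = 4.666 → at most 4.

4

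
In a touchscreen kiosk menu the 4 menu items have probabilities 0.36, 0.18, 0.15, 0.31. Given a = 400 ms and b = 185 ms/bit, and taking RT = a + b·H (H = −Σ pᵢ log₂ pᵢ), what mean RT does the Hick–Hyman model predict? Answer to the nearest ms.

753 ms

H = 0.36·log₂(1/0.36) + 0.18·log₂(1/0.18) + 0.15·log₂(1/0.15) + 0.31·log₂(1/0.31) = 1.9103 bits.
RT = 400 + 185 × 1.9103 = 753.40 ms.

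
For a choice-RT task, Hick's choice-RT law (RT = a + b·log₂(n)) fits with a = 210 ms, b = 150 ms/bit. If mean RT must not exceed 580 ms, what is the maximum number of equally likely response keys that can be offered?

Set 210 + 150·log₂ n ≤ 580 → log₂ n ≤ (580 − 210)/150 = 2.4667.
So n ≤ 2^2.4667 = 5.528; the largest integer n is 5.

5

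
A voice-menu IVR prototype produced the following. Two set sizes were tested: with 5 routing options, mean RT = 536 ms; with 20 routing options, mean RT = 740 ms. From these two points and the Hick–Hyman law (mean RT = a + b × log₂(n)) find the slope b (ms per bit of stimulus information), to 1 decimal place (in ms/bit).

b = (RT₂ − RT₁)/(log₂ n₂ − log₂ n₁) = (740 − 536)/(4.3219 − 2.3219) = 102.000 ms/bit.

102.0 ms/bit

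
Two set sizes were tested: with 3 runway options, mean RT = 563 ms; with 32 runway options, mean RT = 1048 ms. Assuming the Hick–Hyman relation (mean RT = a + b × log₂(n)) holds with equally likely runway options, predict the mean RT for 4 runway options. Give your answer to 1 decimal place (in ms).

621.9 ms

Fit slope and intercept:
  b = (1048 − 563) / (log₂ 32 − log₂ 3) = 485 / (5 − 1.5850) = 142.019 ms/bit
  a = 563 − 142.019 × 1.5850 = 337.905 ms
Then RT(4) = 337.905 + 142.019 × log₂ 4 = 337.905 + 142.019 × 2 ≈ 621.943 ms.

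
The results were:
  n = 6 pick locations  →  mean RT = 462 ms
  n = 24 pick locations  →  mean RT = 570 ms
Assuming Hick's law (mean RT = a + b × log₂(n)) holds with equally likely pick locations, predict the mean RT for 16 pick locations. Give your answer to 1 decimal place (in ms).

Fit slope and intercept:
  b = (570 − 462) / (log₂ 24 − log₂ 6) = 108 / (4.5850 − 2.5850) = 54.000 ms/bit
  a = 462 − 54.000 × 2.5850 = 322.412 ms
Then RT(16) = 322.412 + 54.000 × log₂ 16 = 322.412 + 54.000 × 4 ≈ 538.412 ms.

538.4 ms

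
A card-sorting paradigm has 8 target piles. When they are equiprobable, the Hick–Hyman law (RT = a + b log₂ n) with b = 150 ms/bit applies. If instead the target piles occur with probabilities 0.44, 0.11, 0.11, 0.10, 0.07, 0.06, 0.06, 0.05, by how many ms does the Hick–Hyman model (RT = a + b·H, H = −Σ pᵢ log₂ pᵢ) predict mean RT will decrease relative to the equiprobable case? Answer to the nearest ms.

71 ms

Equiprobable entropy H₀ = log₂ 8 = 3.0000 bits.
Skewed entropy H = −Σ pᵢ log₂ pᵢ = 2.5256 bits.
ΔRT = b·(H₀ − H) = 150 × 0.4744 = 71.16 ms.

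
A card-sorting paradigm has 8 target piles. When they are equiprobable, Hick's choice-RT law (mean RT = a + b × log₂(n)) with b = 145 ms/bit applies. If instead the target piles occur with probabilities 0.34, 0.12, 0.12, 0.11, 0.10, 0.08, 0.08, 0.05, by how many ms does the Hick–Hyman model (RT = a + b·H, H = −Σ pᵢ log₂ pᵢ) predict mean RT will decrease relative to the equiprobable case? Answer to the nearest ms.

Equiprobable entropy H₀ = log₂ 8 = 3.0000 bits.
Skewed entropy H = −Σ pᵢ log₂ pᵢ = 2.7449 bits.
ΔRT = b·(H₀ − H) = 145 × 0.2551 = 36.99 ms.

37 ms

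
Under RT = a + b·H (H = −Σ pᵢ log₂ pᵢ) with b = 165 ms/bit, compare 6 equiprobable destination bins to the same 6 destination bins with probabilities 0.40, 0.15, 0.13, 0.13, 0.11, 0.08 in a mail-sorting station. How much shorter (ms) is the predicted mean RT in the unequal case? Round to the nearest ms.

Equiprobable entropy H₀ = log₂ 6 = 2.5850 bits.
Skewed entropy H = −Σ pᵢ log₂ pᵢ = 2.3464 bits.
ΔRT = b·(H₀ − H) = 165 × 0.2386 = 39.36 ms.

39 ms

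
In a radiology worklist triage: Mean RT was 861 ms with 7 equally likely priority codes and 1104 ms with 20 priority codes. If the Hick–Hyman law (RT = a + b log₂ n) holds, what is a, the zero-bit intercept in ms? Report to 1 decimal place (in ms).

410.6 ms

The slope on a log₂ axis is (1104 − 861) / (4.3219 − 2.8074) = 160.441 ms/bit.
Intercept: a = 861 − 160.441·log₂(7) = 410.584 ms.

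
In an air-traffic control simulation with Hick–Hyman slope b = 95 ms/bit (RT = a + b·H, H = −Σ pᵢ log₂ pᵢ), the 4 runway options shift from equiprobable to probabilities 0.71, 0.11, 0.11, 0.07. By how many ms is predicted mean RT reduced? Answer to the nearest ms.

65 ms

The RT saving is b·ΔH. Equiprobable H₀ = log₂(4) = 2.0000 bits; with the given probabilities H = 1.3199 bits.
b·(H₀ − H) = 95 × (2.0000 − 1.3199) = 64.61 ms.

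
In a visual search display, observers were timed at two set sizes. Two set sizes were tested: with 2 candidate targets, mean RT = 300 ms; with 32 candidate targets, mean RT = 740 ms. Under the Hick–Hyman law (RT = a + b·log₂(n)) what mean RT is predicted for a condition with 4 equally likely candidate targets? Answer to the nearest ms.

Fit slope and intercept:
  b = (740 − 300) / (log₂ 32 − log₂ 2) = 440 / (5 − 1) = 110 ms/bit
  a = 300 − 110 × 1 = 190 ms
Then RT(4) = 190 + 110 × log₂ 4 = 190 + 110 × 2 ≈ 410.000 ms.

410 ms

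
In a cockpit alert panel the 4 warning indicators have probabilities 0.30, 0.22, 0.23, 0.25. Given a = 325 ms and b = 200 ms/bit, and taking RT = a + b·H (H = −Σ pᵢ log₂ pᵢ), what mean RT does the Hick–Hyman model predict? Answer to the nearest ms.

723 ms

H = 0.30·log₂(1/0.30) + 0.22·log₂(1/0.22) + 0.23·log₂(1/0.23) + 0.25·log₂(1/0.25) = 1.9893 bits.
RT = 325 + 200 × 1.9893 = 722.87 ms.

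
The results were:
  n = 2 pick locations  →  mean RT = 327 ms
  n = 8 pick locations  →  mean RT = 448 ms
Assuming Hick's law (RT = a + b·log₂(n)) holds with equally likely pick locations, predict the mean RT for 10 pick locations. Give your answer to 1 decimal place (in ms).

RT is linear in log₂ n, so two points fix the line:
  b = (448 − 327) / (log₂ 8 − log₂ 2) = 121 / (3 − 1) = 60.500 ms/bit
  a = 327 − 60.500 × 1 = 266.500 ms
Then RT(10) = 266.500 + 60.500 × log₂ 10 = 266.500 + 60.500 × 3.3219 ≈ 467.477 ms.

467.5 ms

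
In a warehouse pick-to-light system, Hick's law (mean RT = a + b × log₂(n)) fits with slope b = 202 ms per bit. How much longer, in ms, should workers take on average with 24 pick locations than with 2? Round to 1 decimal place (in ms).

724.2 ms

ΔRT = (a + b log₂ n₂) − (a + b log₂ n₁) = b·(log₂ n₂ − log₂ n₁).
log₂(24) − log₂(2) = 4.5850 − 1 = 3.5850.
ΔRT = 202 × 3.5850 = 724.162 ms.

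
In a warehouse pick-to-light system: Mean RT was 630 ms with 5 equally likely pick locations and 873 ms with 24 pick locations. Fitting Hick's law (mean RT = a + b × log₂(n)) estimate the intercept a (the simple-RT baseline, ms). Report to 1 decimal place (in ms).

380.7 ms

The slope on a log₂ axis is (873 − 630) / (4.5850 − 2.3219) = 107.378 ms/bit.
Intercept: a = 630 − 107.378·log₂(5) = 380.676 ms.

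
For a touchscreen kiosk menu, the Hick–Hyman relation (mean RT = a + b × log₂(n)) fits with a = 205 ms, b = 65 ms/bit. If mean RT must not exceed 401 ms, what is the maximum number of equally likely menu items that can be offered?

8

Information budget: (401 − 205)/65 = 3.0154 bits, so n ≤ 2^3.0154 = 8.086 → at most 8.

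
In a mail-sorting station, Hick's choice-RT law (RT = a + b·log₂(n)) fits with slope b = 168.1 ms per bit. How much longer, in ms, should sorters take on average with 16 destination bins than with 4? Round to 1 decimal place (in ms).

The intercept a cancels: ΔRT = b·(log₂ n₂ − log₂ n₁) = b·log₂(n₂/n₁).
log₂(16) − log₂(4) = log₂(16/4) = log₂(4) = 2.
ΔRT = 168.1 × 2.0000 = 336.200 ms.

336.2 ms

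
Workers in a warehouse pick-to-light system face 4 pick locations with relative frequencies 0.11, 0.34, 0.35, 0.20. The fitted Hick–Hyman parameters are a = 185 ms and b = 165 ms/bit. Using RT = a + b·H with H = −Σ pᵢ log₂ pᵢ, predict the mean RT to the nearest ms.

H = 0.11·log₂(1/0.11) + 0.34·log₂(1/0.34) + 0.35·log₂(1/0.35) + 0.20·log₂(1/0.20) = 1.8739 bits.
RT = 185 + 165 × 1.8739 = 494.20 ms.

494 ms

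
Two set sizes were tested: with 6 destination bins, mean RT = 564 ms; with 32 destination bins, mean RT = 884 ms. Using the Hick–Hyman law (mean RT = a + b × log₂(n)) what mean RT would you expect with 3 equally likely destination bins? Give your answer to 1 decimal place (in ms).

431.5 ms

Solve the two-equation system in a and b:
  b = (884 − 564) / (log₂ 32 − log₂ 6) = 320 / (5 − 2.5850) = 132.503 ms/bit
  a = 564 − 132.503 × 2.5850 = 221.484 ms
Then RT(3) = 221.484 + 132.503 × log₂ 3 = 221.484 + 132.503 × 1.5850 ≈ 431.497 ms.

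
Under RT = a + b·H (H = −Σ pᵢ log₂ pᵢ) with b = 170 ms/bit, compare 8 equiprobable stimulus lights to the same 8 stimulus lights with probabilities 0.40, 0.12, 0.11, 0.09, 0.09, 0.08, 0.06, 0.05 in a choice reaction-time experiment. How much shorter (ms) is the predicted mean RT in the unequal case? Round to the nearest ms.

64 ms

Equiprobable entropy H₀ = log₂ 8 = 3.0000 bits.
Skewed entropy H = −Σ pᵢ log₂ pᵢ = 2.6226 bits.
ΔRT = b·(H₀ − H) = 170 × 0.3774 = 64.16 ms.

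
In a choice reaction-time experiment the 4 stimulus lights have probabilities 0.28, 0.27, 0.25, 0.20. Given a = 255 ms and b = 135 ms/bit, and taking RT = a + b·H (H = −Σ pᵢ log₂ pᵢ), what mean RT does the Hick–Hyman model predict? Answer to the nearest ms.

523 ms

H = 0.28·log₂(1/0.28) + 0.27·log₂(1/0.27) + 0.25·log₂(1/0.25) + 0.20·log₂(1/0.20) = 1.9886 bits.
RT = 255 + 135 × 1.9886 = 523.46 ms.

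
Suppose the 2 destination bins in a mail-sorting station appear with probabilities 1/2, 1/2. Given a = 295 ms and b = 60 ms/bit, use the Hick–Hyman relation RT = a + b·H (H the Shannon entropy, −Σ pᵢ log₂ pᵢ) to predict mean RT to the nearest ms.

355 ms

H = −Σ pᵢ log₂ pᵢ = 0.5·1 + 0.5·1 = 1.000 bits.
RT = 295 + 60 × 1.000 = 355.00 ms.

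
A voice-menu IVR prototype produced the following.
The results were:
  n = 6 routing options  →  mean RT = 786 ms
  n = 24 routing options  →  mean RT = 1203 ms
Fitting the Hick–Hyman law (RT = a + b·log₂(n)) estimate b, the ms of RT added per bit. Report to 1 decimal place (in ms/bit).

b = (RT₂ − RT₁)/(log₂ n₂ − log₂ n₁) = (1203 − 786)/(4.5850 − 2.5850) = 208.500 ms/bit.

208.5 ms/bit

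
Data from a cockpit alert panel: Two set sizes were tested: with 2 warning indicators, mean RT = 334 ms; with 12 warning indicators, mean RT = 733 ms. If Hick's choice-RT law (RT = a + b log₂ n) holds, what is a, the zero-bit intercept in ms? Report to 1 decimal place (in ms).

Slope: b = (733 − 334) / (log₂ 12 − log₂ 2) = 399/2.5850 = 154.354 ms/bit.
Intercept: a = 334 − 154.354·log₂(2) = 179.646 ms.

179.6 ms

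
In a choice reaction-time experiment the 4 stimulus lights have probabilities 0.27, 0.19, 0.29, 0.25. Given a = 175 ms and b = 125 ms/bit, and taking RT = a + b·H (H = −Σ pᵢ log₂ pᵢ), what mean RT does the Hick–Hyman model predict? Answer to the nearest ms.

423 ms

Entropy contributions −pᵢ log₂ pᵢ: 0.5100, 0.4552, 0.5179, 0.5000; sum H = 1.9832 bits.
RT = a + bH = 175 + 125·1.9832 = 422.89 ms.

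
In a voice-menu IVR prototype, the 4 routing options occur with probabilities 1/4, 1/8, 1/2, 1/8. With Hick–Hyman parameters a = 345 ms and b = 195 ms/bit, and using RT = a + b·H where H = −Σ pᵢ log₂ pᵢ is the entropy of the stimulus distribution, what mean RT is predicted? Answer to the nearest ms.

Each term −pᵢ log₂ pᵢ: 0.25·2 + 0.125·3 + 0.5·1 + 0.125·3; summed, H = 1.750 bits.
Mean RT = a + bH = 345 + 195·1.750 = 686.25 ms.

686 ms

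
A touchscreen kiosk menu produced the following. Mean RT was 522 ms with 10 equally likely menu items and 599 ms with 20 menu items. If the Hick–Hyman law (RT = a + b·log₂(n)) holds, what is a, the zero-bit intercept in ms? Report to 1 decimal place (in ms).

266.2 ms

Slope: b = (599 − 522) / (log₂ 20 − log₂ 10) = 77/1.0000 = 77.000 ms/bit.
Intercept: a = 522 − 77.000·log₂(10) = 266.212 ms.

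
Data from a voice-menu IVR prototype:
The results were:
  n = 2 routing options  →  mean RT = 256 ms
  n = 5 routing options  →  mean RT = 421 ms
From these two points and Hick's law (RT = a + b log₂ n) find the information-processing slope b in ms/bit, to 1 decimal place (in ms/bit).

124.8 ms/bit

b = (RT₂ − RT₁)/(log₂ n₂ − log₂ n₁) = (421 − 256)/(2.3219 − 1) = 124.818 ms/bit.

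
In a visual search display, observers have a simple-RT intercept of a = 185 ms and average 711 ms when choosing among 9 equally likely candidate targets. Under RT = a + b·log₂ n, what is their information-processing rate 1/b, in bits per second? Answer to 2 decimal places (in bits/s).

6.03 bits/s

b = (711 − 185)/log₂ 9 = 526/3.1699 = 165.935 ms per bit = 0.16593 s/bit; the reciprocal is 6.026 bits/s.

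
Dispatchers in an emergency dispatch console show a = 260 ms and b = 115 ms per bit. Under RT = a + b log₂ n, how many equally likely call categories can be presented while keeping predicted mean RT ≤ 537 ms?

Set 260 + 115·log₂ n ≤ 537 → log₂ n ≤ (537 − 260)/115 = 2.4087.
So n ≤ 2^2.4087 = 5.310; the largest integer n is 5.

5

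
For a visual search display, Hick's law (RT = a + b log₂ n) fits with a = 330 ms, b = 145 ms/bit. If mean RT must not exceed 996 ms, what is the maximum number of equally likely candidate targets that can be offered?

24

Set 330 + 145·log₂ n ≤ 996 → log₂ n ≤ (996 − 330)/145 = 4.5931.
So n ≤ 2^4.5931 = 24.136; the largest integer n is 24.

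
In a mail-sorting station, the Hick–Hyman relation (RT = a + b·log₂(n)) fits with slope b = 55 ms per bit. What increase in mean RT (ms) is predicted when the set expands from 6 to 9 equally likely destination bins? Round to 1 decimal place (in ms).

32.2 ms

The intercept a cancels: ΔRT = b·(log₂ n₂ − log₂ n₁) = b·log₂(n₂/n₁).
log₂(9) − log₂(6) = 3.1699 − 2.5850 = 0.5850.
ΔRT = 55 × 0.5850 = 32.173 ms.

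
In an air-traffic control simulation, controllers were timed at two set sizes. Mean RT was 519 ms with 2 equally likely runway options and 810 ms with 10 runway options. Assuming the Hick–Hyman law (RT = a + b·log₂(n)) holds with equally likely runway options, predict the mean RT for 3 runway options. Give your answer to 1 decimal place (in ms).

With log₂ n on the abscissa the relation is linear; from the two conditions:
  b = (810 − 519) / (log₂ 10 − log₂ 2) = 291 / (3.3219 − 1) = 125.327 ms/bit
  a = 519 − 125.327 × 1 = 393.673 ms
Then RT(3) = 393.673 + 125.327 × log₂ 3 = 393.673 + 125.327 × 1.5850 ≈ 592.312 ms.

592.3 ms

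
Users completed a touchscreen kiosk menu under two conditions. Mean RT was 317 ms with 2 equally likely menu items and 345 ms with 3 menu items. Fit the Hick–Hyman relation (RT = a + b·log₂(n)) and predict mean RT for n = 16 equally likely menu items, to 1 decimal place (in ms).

Fit slope and intercept:
  b = (345 − 317) / (log₂ 3 − log₂ 2) = 28 / (1.5850 − 1) = 47.866 ms/bit
  a = 317 − 47.866 × 1 = 269.134 ms
Then RT(16) = 269.134 + 47.866 × log₂ 16 = 269.134 + 47.866 × 4 ≈ 460.599 ms.

460.6 ms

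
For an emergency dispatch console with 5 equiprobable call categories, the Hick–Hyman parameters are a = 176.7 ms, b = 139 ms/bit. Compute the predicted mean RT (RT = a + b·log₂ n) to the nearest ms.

499 ms

log₂(5) = 2.3219 bits, so RT = 176.7 + 139 × 2.3219 ≈ 499.448 ms.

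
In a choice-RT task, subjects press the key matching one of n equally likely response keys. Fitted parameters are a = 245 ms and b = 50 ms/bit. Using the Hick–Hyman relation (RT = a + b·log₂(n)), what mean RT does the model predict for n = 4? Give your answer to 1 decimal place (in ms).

log₂(4) = 2 bits, so RT = 245 + 50 × 2 ≈ 345.000 ms.

345.0 ms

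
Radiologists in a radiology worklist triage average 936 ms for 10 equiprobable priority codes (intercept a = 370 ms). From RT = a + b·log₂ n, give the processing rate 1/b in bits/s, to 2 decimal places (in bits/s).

5.87 bits/s

Choice component = 936 − 370 = 566 ms over log₂(10) = 3.3219 bits.
b = 566 / 3.3219 = 170.383 ms/bit, so 1/b = 5.869 bits/s.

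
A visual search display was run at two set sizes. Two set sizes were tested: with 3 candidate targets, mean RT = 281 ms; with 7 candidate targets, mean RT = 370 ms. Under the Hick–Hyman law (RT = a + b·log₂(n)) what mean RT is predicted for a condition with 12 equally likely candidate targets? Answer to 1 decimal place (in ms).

426.6 ms

With log₂ n on the abscissa the relation is linear; from the two conditions:
  b = (370 − 281) / (log₂ 7 − log₂ 3) = 89 / (2.8074 − 1.5850) = 72.808 ms/bit
  a = 281 − 72.808 × 1.5850 = 165.602 ms
Then RT(12) = 165.602 + 72.808 × log₂ 12 = 165.602 + 72.808 × 3.5850 ≈ 426.616 ms.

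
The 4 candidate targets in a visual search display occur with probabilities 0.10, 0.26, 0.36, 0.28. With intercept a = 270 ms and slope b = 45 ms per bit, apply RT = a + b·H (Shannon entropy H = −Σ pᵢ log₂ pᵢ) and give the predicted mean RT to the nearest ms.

355 ms

H = 0.10·log₂(1/0.10) + 0.26·log₂(1/0.26) + 0.36·log₂(1/0.36) + 0.28·log₂(1/0.28) = 1.8823 bits.
RT = 270 + 45 × 1.8823 = 354.70 ms.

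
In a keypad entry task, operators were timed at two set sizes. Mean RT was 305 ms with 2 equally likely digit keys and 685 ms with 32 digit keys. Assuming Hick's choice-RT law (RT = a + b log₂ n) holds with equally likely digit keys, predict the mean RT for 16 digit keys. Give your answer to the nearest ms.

590 ms

Solve the two-equation system in a and b:
  b = (685 − 305) / (log₂ 32 − log₂ 2) = 380 / (5 − 1) = 95 ms/bit
  a = 305 − 95 × 1 = 210 ms
Then RT(16) = 210 + 95 × log₂ 16 = 210 + 95 × 4 ≈ 590.000 ms.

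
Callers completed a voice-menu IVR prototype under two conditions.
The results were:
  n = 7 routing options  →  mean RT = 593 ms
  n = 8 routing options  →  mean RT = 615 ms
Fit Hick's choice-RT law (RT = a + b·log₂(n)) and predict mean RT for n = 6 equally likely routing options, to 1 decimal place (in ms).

With log₂ n on the abscissa the relation is linear; from the two conditions:
  b = (615 − 593) / (log₂ 8 − log₂ 7) = 22 / (3 − 2.8074) = 114.200 ms/bit
  a = 593 − 114.200 × 2.8074 = 272.401 ms
Then RT(6) = 272.401 + 114.200 × log₂ 6 = 272.401 + 114.200 × 2.5850 ≈ 567.603 ms.

567.6 ms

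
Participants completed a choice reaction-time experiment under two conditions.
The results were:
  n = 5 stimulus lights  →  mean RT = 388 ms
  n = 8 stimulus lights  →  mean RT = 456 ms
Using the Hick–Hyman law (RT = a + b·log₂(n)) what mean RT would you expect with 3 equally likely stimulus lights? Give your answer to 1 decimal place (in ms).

RT is linear in log₂ n, so two points fix the line:
  b = (456 − 388) / (log₂ 8 − log₂ 5) = 68 / (3 − 2.3219) = 100.284 ms/bit
  a = 388 − 100.284 × 2.3219 = 155.147 ms
Then RT(3) = 155.147 + 100.284 × log₂ 3 = 155.147 + 100.284 × 1.5850 ≈ 314.094 ms.

314.1 ms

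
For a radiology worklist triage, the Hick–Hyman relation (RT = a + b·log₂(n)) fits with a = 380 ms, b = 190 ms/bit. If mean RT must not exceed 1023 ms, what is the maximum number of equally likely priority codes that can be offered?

Set 380 + 190·log₂ n ≤ 1023 → log₂ n ≤ (1023 − 380)/190 = 3.3842.
So n ≤ 2^3.3842 = 10.441; the largest integer n is 10.

10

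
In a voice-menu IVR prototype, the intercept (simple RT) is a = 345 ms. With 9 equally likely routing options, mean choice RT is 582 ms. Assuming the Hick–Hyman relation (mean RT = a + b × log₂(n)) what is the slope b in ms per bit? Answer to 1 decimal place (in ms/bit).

74.8 ms/bit

b = (582 − 345) / log₂(9) = 237 / 3.1699 = 74.765 ms/bit.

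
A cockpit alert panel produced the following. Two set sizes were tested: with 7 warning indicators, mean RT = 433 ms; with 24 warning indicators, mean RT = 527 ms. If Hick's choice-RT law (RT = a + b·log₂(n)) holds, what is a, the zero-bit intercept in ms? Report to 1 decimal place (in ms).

284.5 ms

b = (RT₂ − RT₁)/(log₂ n₂ − log₂ n₁) = (527 − 433)/(4.5850 − 2.8074) = 52.880 ms/bit.
Intercept: a = 433 − 52.880·log₂(7) = 284.547 ms.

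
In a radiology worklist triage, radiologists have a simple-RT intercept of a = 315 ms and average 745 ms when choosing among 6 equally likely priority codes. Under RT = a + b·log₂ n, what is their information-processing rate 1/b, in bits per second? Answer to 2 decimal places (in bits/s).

6.01 bits/s

b = (745 − 315)/log₂ 6 = 430/2.5850 = 166.347 ms per bit = 0.16635 s/bit; the reciprocal is 6.012 bits/s.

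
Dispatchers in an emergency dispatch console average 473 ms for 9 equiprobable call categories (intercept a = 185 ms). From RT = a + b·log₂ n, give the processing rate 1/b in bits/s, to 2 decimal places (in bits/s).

11.01 bits/s

b = (473 − 185)/log₂ 9 = 288/3.1699 = 90.854 ms per bit = 0.09085 s/bit; the reciprocal is 11.007 bits/s.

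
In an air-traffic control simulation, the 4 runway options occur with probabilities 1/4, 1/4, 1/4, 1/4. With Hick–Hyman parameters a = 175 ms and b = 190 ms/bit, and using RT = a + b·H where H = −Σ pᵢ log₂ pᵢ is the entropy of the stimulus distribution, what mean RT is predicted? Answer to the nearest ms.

555 ms

Each term −pᵢ log₂ pᵢ: 0.25·2 + 0.25·2 + 0.25·2 + 0.25·2; summed, H = 2.000 bits.
Mean RT = a + bH = 175 + 190·2.000 = 555.00 ms.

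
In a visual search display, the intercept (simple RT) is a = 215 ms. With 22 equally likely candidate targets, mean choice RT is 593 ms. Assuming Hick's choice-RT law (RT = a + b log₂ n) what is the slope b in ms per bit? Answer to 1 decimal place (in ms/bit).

22 alternatives carry log₂ 22 = 4.4594 bits; the choice cost is 593 − 215 = 378 ms, so b = 378/4.4594 = 84.764 ms/bit.

84.8 ms/bit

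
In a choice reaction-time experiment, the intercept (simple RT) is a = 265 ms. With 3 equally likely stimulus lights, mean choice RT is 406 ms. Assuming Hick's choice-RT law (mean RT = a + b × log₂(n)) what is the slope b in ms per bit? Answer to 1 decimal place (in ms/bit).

89.0 ms/bit

log₂(3) = 1.5850 bits.
b = (RT − a)/log₂ n = (406 − 265) / 1.5850 = 88.961 ms/bit.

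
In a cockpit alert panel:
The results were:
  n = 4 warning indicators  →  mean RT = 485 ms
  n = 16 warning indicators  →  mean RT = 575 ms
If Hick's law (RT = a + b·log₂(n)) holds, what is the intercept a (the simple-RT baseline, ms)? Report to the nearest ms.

b = (RT₂ − RT₁)/(log₂ n₂ − log₂ n₁) = (575 − 485)/(4 − 2) = 45 ms/bit.
a = RT₁ − b·log₂ n₁ = 485 − 45 × 2 = 395.000 ms.

395 ms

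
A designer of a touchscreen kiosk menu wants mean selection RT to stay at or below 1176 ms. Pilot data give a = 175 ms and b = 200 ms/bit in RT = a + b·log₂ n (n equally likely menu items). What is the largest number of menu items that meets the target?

32

Set 175 + 200·log₂ n ≤ 1176 → log₂ n ≤ (1176 − 175)/200 = 5.0050.
So n ≤ 2^5.0050 = 32.111; the largest integer n is 32.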